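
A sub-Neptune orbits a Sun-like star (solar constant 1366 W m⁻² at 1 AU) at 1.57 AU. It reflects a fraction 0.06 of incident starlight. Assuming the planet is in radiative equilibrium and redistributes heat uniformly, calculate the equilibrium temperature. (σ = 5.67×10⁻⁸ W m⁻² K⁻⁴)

Flux at 1.57 AU: S = 1366/1.57² = 554 W m⁻².
Energy balance: absorbed = emitted ⇒ πR²·S(1−A) = 4πR²·σT_eq⁴, so T_eq⁴ = S(1−A)/(4σ).
T_eq = [554 × 0.94 / (4 × 5.67×10⁻⁸)]^(1/4) = (2.30×10⁹)^(1/4) = 219 K.

T_eq ≈ 219 K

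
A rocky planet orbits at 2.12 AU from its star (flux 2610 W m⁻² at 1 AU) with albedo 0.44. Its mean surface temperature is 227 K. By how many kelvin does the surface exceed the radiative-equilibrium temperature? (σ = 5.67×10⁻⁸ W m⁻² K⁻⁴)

ΔT ≈ 32.4 K

S = 2610/2.12² = 580.7 W m⁻².
T_eq = [S(1−A)/(4σ)]^(1/4) = [580.7×0.56/(4×5.67×10⁻⁸)]^(1/4) = 194.6 K.
ΔT = T_surf − T_eq = 227 − 194.6.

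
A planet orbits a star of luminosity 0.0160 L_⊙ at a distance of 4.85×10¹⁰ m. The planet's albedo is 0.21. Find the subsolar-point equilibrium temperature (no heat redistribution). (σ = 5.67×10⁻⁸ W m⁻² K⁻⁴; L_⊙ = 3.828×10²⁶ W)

T_ss ≈ 232 K

L = 0.0160 × 3.828×10²⁶ = 6.12×10²⁴ W.
Flux: S = L/(4πd²) = 6.12×10²⁴/(4π×(4.85×10¹⁰)²) = 207 W m⁻².
At the subsolar point the surface absorbs S(1−A) and emits σT⁴ per unit area — no factor of 4, since only the local patch is in balance.
T = [207 × 0.79 / 5.67×10⁻⁸]^(1/4) = (2.89×10⁹)^(1/4) = 232 K.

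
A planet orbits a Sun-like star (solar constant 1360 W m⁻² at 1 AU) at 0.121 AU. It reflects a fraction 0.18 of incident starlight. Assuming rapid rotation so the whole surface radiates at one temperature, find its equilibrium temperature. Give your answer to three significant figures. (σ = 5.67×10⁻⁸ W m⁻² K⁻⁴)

T_eq ≈ 761 K

Flux at 0.121 AU: S = 1360/0.121² = 9.29×10⁴ W m⁻².
Energy balance: absorbed = emitted ⇒ πR²·S(1−A) = 4πR²·σT_eq⁴, so T_eq⁴ = S(1−A)/(4σ).
T_eq = [9.29×10⁴ × 0.82 / (4 × 5.67×10⁻⁸)]^(1/4) = (3.36×10¹¹)^(1/4) = 761 K.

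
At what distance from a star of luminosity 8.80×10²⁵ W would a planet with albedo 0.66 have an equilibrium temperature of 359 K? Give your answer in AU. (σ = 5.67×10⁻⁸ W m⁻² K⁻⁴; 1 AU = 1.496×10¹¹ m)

d ≈ 0.168 AU

From T_eq⁴ = L(1−A)/(16πσd²): d = √[L(1−A)/(16πσT_eq⁴)].
d = √[8.80×10²⁵ × 0.34 / (16π × 5.67×10⁻⁸ × (359)⁴)] = 2.51×10¹⁰ m = 0.168 AU.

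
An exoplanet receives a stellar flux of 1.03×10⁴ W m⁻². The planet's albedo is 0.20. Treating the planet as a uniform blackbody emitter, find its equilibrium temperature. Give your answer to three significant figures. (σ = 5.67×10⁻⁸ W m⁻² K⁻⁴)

Energy balance: absorbed = emitted ⇒ πR²·S(1−A) = 4πR²·σT_eq⁴, so T_eq⁴ = S(1−A)/(4σ).
T_eq = [1.03×10⁴ × 0.80 / (4 × 5.67×10⁻⁸)]^(1/4) = (3.63×10¹⁰)^(1/4) = 437 K.

T_eq ≈ 437 K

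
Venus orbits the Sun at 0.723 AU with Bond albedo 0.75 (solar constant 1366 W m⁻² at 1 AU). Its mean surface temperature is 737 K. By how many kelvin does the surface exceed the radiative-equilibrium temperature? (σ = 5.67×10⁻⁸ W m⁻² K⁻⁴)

S = 1366/0.723² = 2613 W m⁻².
T_eq = [S(1−A)/(4σ)]^(1/4) = [2613×0.25/(4×5.67×10⁻⁸)]^(1/4) = 231.7 K.
ΔT = T_surf − T_eq = 737 − 231.7.

ΔT ≈ 505.3 K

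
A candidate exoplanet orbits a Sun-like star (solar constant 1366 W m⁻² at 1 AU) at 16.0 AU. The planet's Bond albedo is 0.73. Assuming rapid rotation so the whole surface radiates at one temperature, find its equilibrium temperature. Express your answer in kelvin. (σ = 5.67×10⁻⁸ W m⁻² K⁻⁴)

Flux at 16.0 AU: S = 1366/16.0² = 5.34 W m⁻².
Energy balance: absorbed = emitted ⇒ πR²·S(1−A) = 4πR²·σT_eq⁴, so T_eq⁴ = S(1−A)/(4σ).
T_eq = [5.34 × 0.27 / (4 × 5.67×10⁻⁸)]^(1/4) = (6.35×10⁶)^(1/4) = 50.2 K.

T_eq ≈ 50.2 K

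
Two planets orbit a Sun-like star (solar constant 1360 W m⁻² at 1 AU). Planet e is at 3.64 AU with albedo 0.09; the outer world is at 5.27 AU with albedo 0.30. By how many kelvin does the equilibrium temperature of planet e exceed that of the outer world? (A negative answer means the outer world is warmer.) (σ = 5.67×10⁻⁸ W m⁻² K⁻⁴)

ΔT ≈ 31.6 K

T_eq = [S₀(1−A)/(4σd²)]^(1/4), so T ∝ (1−A)^(1/4) / √d.
T₁ = [1360×0.91/(4×5.67×10⁻⁸×3.64²)]^(1/4) = 142.46 K.
T₂ = [1360×0.70/(4×5.67×10⁻⁸×5.27²)]^(1/4) = 110.88 K.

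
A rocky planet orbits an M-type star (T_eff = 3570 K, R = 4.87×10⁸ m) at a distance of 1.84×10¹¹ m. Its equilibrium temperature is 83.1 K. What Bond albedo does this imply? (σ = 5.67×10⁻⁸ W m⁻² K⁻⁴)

L = 4πR_⋆²σT_⋆⁴ = 4π(4.87×10⁸)² × 5.67×10⁻⁸ × (3570)⁴ = 2.74×10²⁵ W.
S = L/(4πd²) = 64.5 W m⁻².
From T_eq⁴ = S(1−A)/(4σ): 1−A = 4σT_eq⁴/S.
1−A = 4 × 5.67×10⁻⁸ × (83.1)⁴ / 64.5 = 0.168.

A ≈ 0.83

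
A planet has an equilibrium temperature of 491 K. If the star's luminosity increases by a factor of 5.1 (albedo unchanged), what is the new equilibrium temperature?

T_eq ≈ 738 K

T_eq ∝ L^(1/4) · d^(−1/2).
T′ = 491 × 5.1^(1/4) = 738 K.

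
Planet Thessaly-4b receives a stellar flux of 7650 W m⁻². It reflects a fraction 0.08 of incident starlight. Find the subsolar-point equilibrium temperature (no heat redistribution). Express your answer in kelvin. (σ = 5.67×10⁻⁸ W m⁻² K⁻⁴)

At the subsolar point the surface absorbs S(1−A) and emits σT⁴ per unit area — no factor of 4, since only the local patch is in balance.
T = [7650 × 0.92 / 5.67×10⁻⁸]^(1/4) = (1.24×10¹¹)^(1/4) = 594 K.

T_ss ≈ 594 K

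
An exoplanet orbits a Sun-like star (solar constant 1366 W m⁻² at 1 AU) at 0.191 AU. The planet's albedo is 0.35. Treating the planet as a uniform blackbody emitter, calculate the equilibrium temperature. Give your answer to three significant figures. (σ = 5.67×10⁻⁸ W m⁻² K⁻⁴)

Flux at 0.191 AU: S = 1366/0.191² = 3.74×10⁴ W m⁻².
Energy balance: absorbed = emitted ⇒ πR²·S(1−A) = 4πR²·σT_eq⁴, so T_eq⁴ = S(1−A)/(4σ).
T_eq = [3.74×10⁴ × 0.65 / (4 × 5.67×10⁻⁸)]^(1/4) = (1.07×10¹¹)^(1/4) = 572 K.

T_eq ≈ 572 K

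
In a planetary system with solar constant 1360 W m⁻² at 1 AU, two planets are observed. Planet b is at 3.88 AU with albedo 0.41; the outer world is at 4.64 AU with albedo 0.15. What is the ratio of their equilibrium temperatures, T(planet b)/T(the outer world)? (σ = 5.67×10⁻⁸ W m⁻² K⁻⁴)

T_eq = [S₀(1−A)/(4σd²)]^(1/4), so T ∝ (1−A)^(1/4) / √d.
T₁ = [1360×0.59/(4×5.67×10⁻⁸×3.88²)]^(1/4) = 123.81 K.
T₂ = [1360×0.85/(4×5.67×10⁻⁸×4.64²)]^(1/4) = 124.04 K.

T₁/T₂ ≈ 0.998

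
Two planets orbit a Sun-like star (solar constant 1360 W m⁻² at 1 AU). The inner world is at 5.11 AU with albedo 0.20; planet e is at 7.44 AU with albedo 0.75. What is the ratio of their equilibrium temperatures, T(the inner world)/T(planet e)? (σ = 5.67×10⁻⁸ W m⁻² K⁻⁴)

T₁/T₂ ≈ 1.614

T_eq = [S₀(1−A)/(4σd²)]^(1/4), so T ∝ (1−A)^(1/4) / √d.
T₁ = [1360×0.80/(4×5.67×10⁻⁸×5.11²)]^(1/4) = 116.42 K.
T₂ = [1360×0.25/(4×5.67×10⁻⁸×7.44²)]^(1/4) = 72.14 K.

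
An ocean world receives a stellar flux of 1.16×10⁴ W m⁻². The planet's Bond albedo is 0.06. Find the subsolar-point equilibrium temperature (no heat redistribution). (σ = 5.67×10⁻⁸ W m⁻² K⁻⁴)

T_ss ≈ 662 K

At the subsolar point the surface absorbs S(1−A) and emits σT⁴ per unit area — no factor of 4, since only the local patch is in balance.
T = [1.16×10⁴ × 0.94 / 5.67×10⁻⁸]^(1/4) = (1.92×10¹¹)^(1/4) = 662 K.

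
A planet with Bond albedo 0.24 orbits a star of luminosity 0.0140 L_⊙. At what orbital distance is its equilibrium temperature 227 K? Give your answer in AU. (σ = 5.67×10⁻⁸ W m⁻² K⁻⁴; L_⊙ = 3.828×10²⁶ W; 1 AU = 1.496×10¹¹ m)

L = 0.0140 × 3.828×10²⁶ = 5.36×10²⁴ W.
From T_eq⁴ = L(1−A)/(16πσd²): d = √[L(1−A)/(16πσT_eq⁴)].
d = √[5.36×10²⁴ × 0.76 / (16π × 5.67×10⁻⁸ × (227)⁴)] = 2.32×10¹⁰ m = 0.155 AU.

d ≈ 0.155 AU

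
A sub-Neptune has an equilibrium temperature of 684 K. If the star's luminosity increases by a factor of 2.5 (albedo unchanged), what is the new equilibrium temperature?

T_eq ≈ 860 K

T_eq ∝ L^(1/4) · d^(−1/2).
T′ = 684 × 2.5^(1/4) = 860 K.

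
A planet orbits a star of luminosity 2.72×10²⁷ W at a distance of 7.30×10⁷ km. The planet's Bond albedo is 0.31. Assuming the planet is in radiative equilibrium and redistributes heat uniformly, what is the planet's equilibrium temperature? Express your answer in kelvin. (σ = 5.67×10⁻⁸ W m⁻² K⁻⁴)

d = 7.30×10⁷ km = 7.30×10¹⁰ m.
Flux: S = L/(4πd²) = 2.72×10²⁷/(4π×(7.30×10¹⁰)²) = 4.06×10⁴ W m⁻².
Energy balance: absorbed = emitted ⇒ πR²·S(1−A) = 4πR²·σT_eq⁴, so T_eq⁴ = S(1−A)/(4σ).
T_eq = [4.06×10⁴ × 0.69 / (4 × 5.67×10⁻⁸)]^(1/4) = (1.24×10¹¹)^(1/4) = 593 K.

T_eq ≈ 593 K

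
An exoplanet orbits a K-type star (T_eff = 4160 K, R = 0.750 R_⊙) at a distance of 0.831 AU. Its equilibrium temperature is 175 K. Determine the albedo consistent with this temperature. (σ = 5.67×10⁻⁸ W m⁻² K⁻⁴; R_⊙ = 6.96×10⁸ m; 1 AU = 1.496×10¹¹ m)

R_⋆ = 0.750 × 6.96×10⁸ = 5.22×10⁸ m.
d = 0.831 AU = 1.24×10¹¹ m.
L = 4πR_⋆²σT_⋆⁴ = 4π(5.22×10⁸)² × 5.67×10⁻⁸ × (4160)⁴ = 5.81×10²⁵ W.
S = L/(4πd²) = 299 W m⁻².
From T_eq⁴ = S(1−A)/(4σ): 1−A = 4σT_eq⁴/S.
1−A = 4 × 5.67×10⁻⁸ × (175)⁴ / 299 = 0.710.

A ≈ 0.29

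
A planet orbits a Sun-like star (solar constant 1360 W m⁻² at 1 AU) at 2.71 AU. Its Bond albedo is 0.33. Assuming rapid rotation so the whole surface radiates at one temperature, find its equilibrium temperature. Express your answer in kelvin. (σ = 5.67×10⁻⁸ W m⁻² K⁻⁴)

T_eq ≈ 153 K

Flux at 2.71 AU: S = 1360/2.71² = 185 W m⁻².
Energy balance: absorbed = emitted ⇒ πR²·S(1−A) = 4πR²·σT_eq⁴, so T_eq⁴ = S(1−A)/(4σ).
T_eq = [185 × 0.67 / (4 × 5.67×10⁻⁸)]^(1/4) = (5.47×10⁸)^(1/4) = 153 K.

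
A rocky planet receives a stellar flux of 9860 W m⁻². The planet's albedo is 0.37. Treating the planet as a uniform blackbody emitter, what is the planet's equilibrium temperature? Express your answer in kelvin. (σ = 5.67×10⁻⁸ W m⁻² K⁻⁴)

Energy balance: absorbed = emitted ⇒ πR²·S(1−A) = 4πR²·σT_eq⁴, so T_eq⁴ = S(1−A)/(4σ).
T_eq = [9860 × 0.63 / (4 × 5.67×10⁻⁸)]^(1/4) = (2.74×10¹⁰)^(1/4) = 407 K.

T_eq ≈ 407 K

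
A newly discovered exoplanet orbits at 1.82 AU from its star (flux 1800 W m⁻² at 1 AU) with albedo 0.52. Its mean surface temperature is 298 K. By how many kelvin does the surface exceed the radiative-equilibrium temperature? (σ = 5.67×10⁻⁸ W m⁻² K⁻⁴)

ΔT ≈ 113.8 K

S = 1800/1.82² = 543.4 W m⁻².
T_eq = [S(1−A)/(4σ)]^(1/4) = [543.4×0.48/(4×5.67×10⁻⁸)]^(1/4) = 184.2 K.
ΔT = T_surf − T_eq = 298 − 184.2.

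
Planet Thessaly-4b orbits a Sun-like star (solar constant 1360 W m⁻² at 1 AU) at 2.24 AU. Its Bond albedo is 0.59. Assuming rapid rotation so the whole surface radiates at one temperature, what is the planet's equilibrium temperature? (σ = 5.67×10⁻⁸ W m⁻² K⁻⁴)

T_eq ≈ 149 K

Flux at 2.24 AU: S = 1360/2.24² = 271 W m⁻².
Energy balance: absorbed = emitted ⇒ πR²·S(1−A) = 4πR²·σT_eq⁴, so T_eq⁴ = S(1−A)/(4σ).
T_eq = [271 × 0.41 / (4 × 5.67×10⁻⁸)]^(1/4) = (4.90×10⁸)^(1/4) = 149 K.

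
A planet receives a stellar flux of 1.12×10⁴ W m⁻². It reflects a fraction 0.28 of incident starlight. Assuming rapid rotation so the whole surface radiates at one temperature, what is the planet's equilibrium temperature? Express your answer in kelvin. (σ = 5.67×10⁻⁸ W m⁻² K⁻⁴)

Energy balance: absorbed = emitted ⇒ πR²·S(1−A) = 4πR²·σT_eq⁴, so T_eq⁴ = S(1−A)/(4σ).
T_eq = [1.12×10⁴ × 0.72 / (4 × 5.67×10⁻⁸)]^(1/4) = (3.56×10¹⁰)^(1/4) = 434 K.

T_eq ≈ 434 K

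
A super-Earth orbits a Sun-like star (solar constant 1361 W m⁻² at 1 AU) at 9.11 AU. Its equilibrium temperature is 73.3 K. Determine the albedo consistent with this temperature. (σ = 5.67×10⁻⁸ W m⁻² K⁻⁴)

Flux at 9.11 AU: S = 1361/9.11² = 16.4 W m⁻².
From T_eq⁴ = S(1−A)/(4σ): 1−A = 4σT_eq⁴/S.
1−A = 4 × 5.67×10⁻⁸ × (73.3)⁴ / 16.4 = 0.399.

A ≈ 0.60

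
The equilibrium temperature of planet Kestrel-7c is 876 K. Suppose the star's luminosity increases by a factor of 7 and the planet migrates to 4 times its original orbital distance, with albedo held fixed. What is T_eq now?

T_eq ≈ 712 K

T_eq ∝ L^(1/4) · d^(−1/2).
T′ = 876 × 7^(1/4) / 4^(1/2) = 712 K.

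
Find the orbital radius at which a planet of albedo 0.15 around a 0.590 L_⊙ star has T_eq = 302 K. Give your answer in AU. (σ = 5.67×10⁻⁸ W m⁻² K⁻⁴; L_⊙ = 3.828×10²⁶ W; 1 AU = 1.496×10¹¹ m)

L = 0.590 × 3.828×10²⁶ = 2.26×10²⁶ W.
From T_eq⁴ = L(1−A)/(16πσd²): d = √[L(1−A)/(16πσT_eq⁴)].
d = √[2.26×10²⁶ × 0.85 / (16π × 5.67×10⁻⁸ × (302)⁴)] = 9.00×10¹⁰ m = 0.602 AU.

d ≈ 0.602 AU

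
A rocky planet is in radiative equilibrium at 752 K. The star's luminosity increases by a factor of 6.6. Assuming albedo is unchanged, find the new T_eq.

T_eq ∝ L^(1/4) · d^(−1/2).
T′ = 752 × 6.6^(1/4) = 1210 K.

T_eq ≈ 1210 K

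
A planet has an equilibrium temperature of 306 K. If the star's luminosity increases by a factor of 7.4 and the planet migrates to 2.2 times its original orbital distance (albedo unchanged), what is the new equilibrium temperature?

T_eq ∝ L^(1/4) · d^(−1/2).
T′ = 306 × 7.4^(1/4) / 2.2^(1/2) = 340 K.

T_eq ≈ 340 K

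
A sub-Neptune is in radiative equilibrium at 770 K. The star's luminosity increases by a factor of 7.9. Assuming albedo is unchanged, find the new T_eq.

T_eq ∝ L^(1/4) · d^(−1/2).
T′ = 770 × 7.9^(1/4) = 1290 K.

T_eq ≈ 1290 K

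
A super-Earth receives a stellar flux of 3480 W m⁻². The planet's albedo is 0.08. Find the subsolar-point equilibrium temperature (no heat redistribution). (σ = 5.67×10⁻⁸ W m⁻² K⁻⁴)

T_ss ≈ 487 K

At the subsolar point the surface absorbs S(1−A) and emits σT⁴ per unit area — no factor of 4, since only the local patch is in balance.
T = [3480 × 0.92 / 5.67×10⁻⁸]^(1/4) = (5.65×10¹⁰)^(1/4) = 487 K.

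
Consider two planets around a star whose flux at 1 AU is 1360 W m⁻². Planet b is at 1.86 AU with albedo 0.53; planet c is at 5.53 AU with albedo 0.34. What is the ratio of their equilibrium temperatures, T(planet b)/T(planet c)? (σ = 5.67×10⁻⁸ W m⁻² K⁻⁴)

T_eq = [S₀(1−A)/(4σd²)]^(1/4), so T ∝ (1−A)^(1/4) / √d.
T₁ = [1360×0.47/(4×5.67×10⁻⁸×1.86²)]^(1/4) = 168.94 K.
T₂ = [1360×0.66/(4×5.67×10⁻⁸×5.53²)]^(1/4) = 106.66 K.

T₁/T₂ ≈ 1.584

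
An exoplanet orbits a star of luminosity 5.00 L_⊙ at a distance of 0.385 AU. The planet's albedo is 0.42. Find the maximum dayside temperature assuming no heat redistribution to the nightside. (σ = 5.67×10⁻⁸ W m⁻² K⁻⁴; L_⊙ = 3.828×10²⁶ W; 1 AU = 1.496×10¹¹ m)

d = 0.385 AU = 5.76×10¹⁰ m.
L = 5.00 × 3.828×10²⁶ = 1.91×10²⁷ W.
Flux: S = L/(4πd²) = 1.91×10²⁷/(4π×(5.76×10¹⁰)²) = 4.59×10⁴ W m⁻².
With no redistribution each surface element balances locally: S(1−A) = σT⁴.
T = [4.59×10⁴ × 0.58 / 5.67×10⁻⁸]^(1/4) = (4.70×10¹¹)^(1/4) = 828 K.

T_ss ≈ 828 K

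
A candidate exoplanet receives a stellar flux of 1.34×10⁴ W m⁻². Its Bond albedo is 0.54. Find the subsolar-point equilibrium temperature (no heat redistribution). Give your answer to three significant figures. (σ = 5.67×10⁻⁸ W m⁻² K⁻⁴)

At the subsolar point the surface absorbs S(1−A) and emits σT⁴ per unit area — no factor of 4, since only the local patch is in balance.
T = [1.34×10⁴ × 0.46 / 5.67×10⁻⁸]^(1/4) = (1.09×10¹¹)^(1/4) = 574 K.

T_ss ≈ 574 K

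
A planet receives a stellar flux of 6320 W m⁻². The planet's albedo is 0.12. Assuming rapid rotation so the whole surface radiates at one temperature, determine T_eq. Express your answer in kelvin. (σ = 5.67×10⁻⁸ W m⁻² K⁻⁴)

T_eq ≈ 396 K

Energy balance: absorbed = emitted ⇒ πR²·S(1−A) = 4πR²·σT_eq⁴, so T_eq⁴ = S(1−A)/(4σ).
T_eq = [6320 × 0.88 / (4 × 5.67×10⁻⁸)]^(1/4) = (2.45×10¹⁰)^(1/4) = 396 K.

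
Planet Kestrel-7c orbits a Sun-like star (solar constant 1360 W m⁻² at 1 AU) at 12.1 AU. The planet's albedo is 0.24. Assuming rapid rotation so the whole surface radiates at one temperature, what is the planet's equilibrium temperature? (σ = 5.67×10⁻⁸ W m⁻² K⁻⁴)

Flux at 12.1 AU: S = 1360/12.1² = 9.29 W m⁻².
Energy balance: absorbed = emitted ⇒ πR²·S(1−A) = 4πR²·σT_eq⁴, so T_eq⁴ = S(1−A)/(4σ).
T_eq = [9.29 × 0.76 / (4 × 5.67×10⁻⁸)]^(1/4) = (3.11×10⁷)^(1/4) = 74.7 K.

T_eq ≈ 74.7 K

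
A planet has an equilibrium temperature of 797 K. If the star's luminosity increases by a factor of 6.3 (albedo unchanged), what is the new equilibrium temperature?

T_eq ∝ L^(1/4) · d^(−1/2).
T′ = 797 × 6.3^(1/4) = 1260 K.

T_eq ≈ 1260 K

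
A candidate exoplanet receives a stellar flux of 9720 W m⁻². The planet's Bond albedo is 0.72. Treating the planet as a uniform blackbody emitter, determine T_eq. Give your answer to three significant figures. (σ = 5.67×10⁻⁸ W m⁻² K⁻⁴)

Energy balance: absorbed = emitted ⇒ πR²·S(1−A) = 4πR²·σT_eq⁴, so T_eq⁴ = S(1−A)/(4σ).
T_eq = [9720 × 0.28 / (4 × 5.67×10⁻⁸)]^(1/4) = (1.20×10¹⁰)^(1/4) = 331 K.

T_eq ≈ 331 K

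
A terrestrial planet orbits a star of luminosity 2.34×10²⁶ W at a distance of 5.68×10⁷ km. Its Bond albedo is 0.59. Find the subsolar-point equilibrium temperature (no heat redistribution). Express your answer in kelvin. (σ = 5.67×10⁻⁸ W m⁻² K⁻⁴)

T_ss ≈ 452 K

d = 5.68×10⁷ km = 5.68×10¹⁰ m.
Flux: S = L/(4πd²) = 2.34×10²⁶/(4π×(5.68×10¹⁰)²) = 5770 W m⁻².
At the subsolar point the surface absorbs S(1−A) and emits σT⁴ per unit area — no factor of 4, since only the local patch is in balance.
T = [5770 × 0.41 / 5.67×10⁻⁸]^(1/4) = (4.17×10¹⁰)^(1/4) = 452 K.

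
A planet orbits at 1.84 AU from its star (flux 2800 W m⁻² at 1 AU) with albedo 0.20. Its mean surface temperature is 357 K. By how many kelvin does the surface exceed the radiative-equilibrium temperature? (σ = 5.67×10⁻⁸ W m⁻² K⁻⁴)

S = 2800/1.84² = 827.0 W m⁻².
T_eq = [S(1−A)/(4σ)]^(1/4) = [827.0×0.80/(4×5.67×10⁻⁸)]^(1/4) = 232.4 K.
ΔT = T_surf − T_eq = 357 − 232.4.

ΔT ≈ 124.6 K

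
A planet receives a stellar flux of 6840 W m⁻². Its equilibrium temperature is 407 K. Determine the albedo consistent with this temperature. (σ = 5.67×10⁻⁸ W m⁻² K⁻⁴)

From T_eq⁴ = S(1−A)/(4σ): 1−A = 4σT_eq⁴/S.
1−A = 4 × 5.67×10⁻⁸ × (407)⁴ / 6840 = 0.910.

A ≈ 0.09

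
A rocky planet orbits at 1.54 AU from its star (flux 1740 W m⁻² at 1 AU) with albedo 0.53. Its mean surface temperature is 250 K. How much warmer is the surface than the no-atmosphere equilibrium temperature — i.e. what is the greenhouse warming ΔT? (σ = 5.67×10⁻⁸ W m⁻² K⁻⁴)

ΔT ≈ 52.5 K

S = 1740/1.54² = 733.7 W m⁻².
T_eq = [S(1−A)/(4σ)]^(1/4) = [733.7×0.47/(4×5.67×10⁻⁸)]^(1/4) = 197.5 K.
ΔT = T_surf − T_eq = 250 − 197.5.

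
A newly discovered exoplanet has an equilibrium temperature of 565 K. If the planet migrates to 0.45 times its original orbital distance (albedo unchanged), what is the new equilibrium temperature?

T_eq ≈ 842 K

T_eq ∝ L^(1/4) · d^(−1/2).
T′ = 565 / 0.45^(1/2) = 842 K.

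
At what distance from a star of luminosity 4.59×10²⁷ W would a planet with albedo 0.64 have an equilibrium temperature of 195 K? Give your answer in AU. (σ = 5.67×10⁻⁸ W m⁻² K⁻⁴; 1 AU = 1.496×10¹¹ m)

From T_eq⁴ = L(1−A)/(16πσd²): d = √[L(1−A)/(16πσT_eq⁴)].
d = √[4.59×10²⁷ × 0.36 / (16π × 5.67×10⁻⁸ × (195)⁴)] = 6.33×10¹¹ m = 4.23 AU.

d ≈ 4.23 AU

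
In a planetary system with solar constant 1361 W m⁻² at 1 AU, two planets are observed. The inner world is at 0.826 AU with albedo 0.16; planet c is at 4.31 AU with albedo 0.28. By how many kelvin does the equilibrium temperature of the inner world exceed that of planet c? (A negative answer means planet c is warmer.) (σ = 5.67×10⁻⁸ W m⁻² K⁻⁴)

ΔT ≈ 169.7 K

T_eq = [S₀(1−A)/(4σd²)]^(1/4), so T ∝ (1−A)^(1/4) / √d.
T₁ = [1361×0.84/(4×5.67×10⁻⁸×0.826²)]^(1/4) = 293.18 K.
T₂ = [1361×0.72/(4×5.67×10⁻⁸×4.31²)]^(1/4) = 123.49 K.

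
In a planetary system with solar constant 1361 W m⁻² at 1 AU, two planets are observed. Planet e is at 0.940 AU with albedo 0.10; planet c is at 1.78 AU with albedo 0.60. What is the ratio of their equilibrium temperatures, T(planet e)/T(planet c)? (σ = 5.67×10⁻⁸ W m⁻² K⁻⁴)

T_eq = [S₀(1−A)/(4σd²)]^(1/4), so T ∝ (1−A)^(1/4) / √d.
T₁ = [1361×0.90/(4×5.67×10⁻⁸×0.940²)]^(1/4) = 279.61 K.
T₂ = [1361×0.40/(4×5.67×10⁻⁸×1.78²)]^(1/4) = 165.90 K.

T₁/T₂ ≈ 1.685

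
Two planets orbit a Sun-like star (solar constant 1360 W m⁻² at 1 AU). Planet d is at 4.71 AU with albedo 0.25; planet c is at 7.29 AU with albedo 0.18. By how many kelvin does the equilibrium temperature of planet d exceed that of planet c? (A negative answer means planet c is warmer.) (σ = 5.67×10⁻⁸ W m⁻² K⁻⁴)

T_eq = [S₀(1−A)/(4σd²)]^(1/4), so T ∝ (1−A)^(1/4) / √d.
T₁ = [1360×0.75/(4×5.67×10⁻⁸×4.71²)]^(1/4) = 119.32 K.
T₂ = [1360×0.82/(4×5.67×10⁻⁸×7.29²)]^(1/4) = 98.08 K.

ΔT ≈ 21.2 K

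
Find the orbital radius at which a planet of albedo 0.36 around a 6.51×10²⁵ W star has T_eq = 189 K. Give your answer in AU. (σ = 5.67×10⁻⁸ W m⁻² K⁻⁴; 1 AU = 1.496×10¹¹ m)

From T_eq⁴ = L(1−A)/(16πσd²): d = √[L(1−A)/(16πσT_eq⁴)].
d = √[6.51×10²⁵ × 0.64 / (16π × 5.67×10⁻⁸ × (189)⁴)] = 1.07×10¹¹ m = 0.715 AU.

d ≈ 0.715 AU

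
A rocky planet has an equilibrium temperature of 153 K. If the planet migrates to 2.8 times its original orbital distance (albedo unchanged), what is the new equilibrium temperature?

T_eq ≈ 91.4 K

T_eq ∝ L^(1/4) · d^(−1/2).
T′ = 153 / 2.8^(1/2) = 91.4 K.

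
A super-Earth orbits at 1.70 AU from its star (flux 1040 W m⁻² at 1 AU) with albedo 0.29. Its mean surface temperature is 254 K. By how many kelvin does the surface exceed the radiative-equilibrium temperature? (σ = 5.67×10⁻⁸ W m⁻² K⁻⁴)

S = 1040/1.70² = 359.9 W m⁻².
T_eq = [S(1−A)/(4σ)]^(1/4) = [359.9×0.71/(4×5.67×10⁻⁸)]^(1/4) = 183.2 K.
ΔT = T_surf − T_eq = 254 − 183.2.

ΔT ≈ 70.8 K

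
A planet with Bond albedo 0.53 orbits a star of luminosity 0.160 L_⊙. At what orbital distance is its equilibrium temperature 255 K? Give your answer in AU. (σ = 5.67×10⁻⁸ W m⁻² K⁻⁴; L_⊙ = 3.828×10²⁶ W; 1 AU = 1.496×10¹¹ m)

d ≈ 0.327 AU

L = 0.160 × 3.828×10²⁶ = 6.12×10²⁵ W.
From T_eq⁴ = L(1−A)/(16πσd²): d = √[L(1−A)/(16πσT_eq⁴)].
d = √[6.12×10²⁵ × 0.47 / (16π × 5.67×10⁻⁸ × (255)⁴)] = 4.89×10¹⁰ m = 0.327 AU.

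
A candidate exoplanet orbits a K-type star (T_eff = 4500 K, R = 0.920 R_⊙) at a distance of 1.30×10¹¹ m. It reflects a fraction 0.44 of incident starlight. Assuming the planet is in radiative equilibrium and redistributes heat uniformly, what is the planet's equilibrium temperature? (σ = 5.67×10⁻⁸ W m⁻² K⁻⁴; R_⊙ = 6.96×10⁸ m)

R_⋆ = 0.920 × 6.96×10⁸ = 6.40×10⁸ m.
L = 4πR_⋆²σT_⋆⁴ = 4π(6.40×10⁸)² × 5.67×10⁻⁸ × (4500)⁴ = 1.20×10²⁶ W.
S = L/(4πd²) = 564 W m⁻².
Energy balance: absorbed = emitted ⇒ πR²·S(1−A) = 4πR²·σT_eq⁴, so T_eq⁴ = S(1−A)/(4σ).
T_eq = [564 × 0.56 / (4 × 5.67×10⁻⁸)]^(1/4) = (1.39×10⁹)^(1/4) = 193 K.

T_eq ≈ 193 K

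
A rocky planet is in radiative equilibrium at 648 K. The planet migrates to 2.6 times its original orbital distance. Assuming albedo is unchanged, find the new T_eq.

T_eq ≈ 402 K

T_eq ∝ L^(1/4) · d^(−1/2).
T′ = 648 / 2.6^(1/2) = 402 K.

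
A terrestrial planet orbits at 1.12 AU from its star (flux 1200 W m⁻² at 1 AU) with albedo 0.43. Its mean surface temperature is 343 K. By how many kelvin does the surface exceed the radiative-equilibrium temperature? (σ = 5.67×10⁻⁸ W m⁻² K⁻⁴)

S = 1200/1.12² = 956.6 W m⁻².
T_eq = [S(1−A)/(4σ)]^(1/4) = [956.6×0.57/(4×5.67×10⁻⁸)]^(1/4) = 221.4 K.
ΔT = T_surf − T_eq = 343 − 221.4.

ΔT ≈ 121.6 K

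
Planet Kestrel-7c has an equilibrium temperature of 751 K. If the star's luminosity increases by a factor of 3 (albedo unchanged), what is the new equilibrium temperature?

T_eq ∝ L^(1/4) · d^(−1/2).
T′ = 751 × 3^(1/4) = 988 K.

T_eq ≈ 988 K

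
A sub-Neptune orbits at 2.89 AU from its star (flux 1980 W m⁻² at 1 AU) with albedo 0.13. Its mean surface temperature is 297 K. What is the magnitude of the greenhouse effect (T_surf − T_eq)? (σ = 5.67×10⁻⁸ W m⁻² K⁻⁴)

S = 1980/2.89² = 237.1 W m⁻².
T_eq = [S(1−A)/(4σ)]^(1/4) = [237.1×0.87/(4×5.67×10⁻⁸)]^(1/4) = 173.7 K.
ΔT = T_surf − T_eq = 297 − 173.7.

ΔT ≈ 123.3 K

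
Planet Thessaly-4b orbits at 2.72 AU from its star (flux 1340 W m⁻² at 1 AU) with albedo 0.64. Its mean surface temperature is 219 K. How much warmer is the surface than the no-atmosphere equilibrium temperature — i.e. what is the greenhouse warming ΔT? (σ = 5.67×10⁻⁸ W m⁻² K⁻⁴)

S = 1340/2.72² = 181.1 W m⁻².
T_eq = [S(1−A)/(4σ)]^(1/4) = [181.1×0.36/(4×5.67×10⁻⁸)]^(1/4) = 130.2 K.
ΔT = T_surf − T_eq = 219 − 130.2.

ΔT ≈ 88.8 K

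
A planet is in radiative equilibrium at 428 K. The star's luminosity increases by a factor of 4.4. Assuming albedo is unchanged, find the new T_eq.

T_eq ≈ 620 K

T_eq ∝ L^(1/4) · d^(−1/2).
T′ = 428 × 4.4^(1/4) = 620 K.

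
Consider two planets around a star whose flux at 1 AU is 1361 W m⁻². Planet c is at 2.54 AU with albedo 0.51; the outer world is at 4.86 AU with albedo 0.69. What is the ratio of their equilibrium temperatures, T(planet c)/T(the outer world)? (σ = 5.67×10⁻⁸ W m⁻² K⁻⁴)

T₁/T₂ ≈ 1.551

T_eq = [S₀(1−A)/(4σd²)]^(1/4), so T ∝ (1−A)^(1/4) / √d.
T₁ = [1361×0.49/(4×5.67×10⁻⁸×2.54²)]^(1/4) = 146.11 K.
T₂ = [1361×0.31/(4×5.67×10⁻⁸×4.86²)]^(1/4) = 94.21 K.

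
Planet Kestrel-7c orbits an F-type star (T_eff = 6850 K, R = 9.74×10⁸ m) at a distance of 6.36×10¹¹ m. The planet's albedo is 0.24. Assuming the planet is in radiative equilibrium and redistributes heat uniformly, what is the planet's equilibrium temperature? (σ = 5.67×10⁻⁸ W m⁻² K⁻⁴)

L = 4πR_⋆²σT_⋆⁴ = 4π(9.74×10⁸)² × 5.67×10⁻⁸ × (6850)⁴ = 1.49×10²⁷ W.
S = L/(4πd²) = 293 W m⁻².
Energy balance: absorbed = emitted ⇒ πR²·S(1−A) = 4πR²·σT_eq⁴, so T_eq⁴ = S(1−A)/(4σ).
T_eq = [293 × 0.76 / (4 × 5.67×10⁻⁸)]^(1/4) = (9.81×10⁸)^(1/4) = 177 K.

T_eq ≈ 177 K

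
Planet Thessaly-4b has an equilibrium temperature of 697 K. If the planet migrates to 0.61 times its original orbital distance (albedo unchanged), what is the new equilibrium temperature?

T_eq ≈ 892 K

T_eq ∝ L^(1/4) · d^(−1/2).
T′ = 697 / 0.61^(1/2) = 892 K.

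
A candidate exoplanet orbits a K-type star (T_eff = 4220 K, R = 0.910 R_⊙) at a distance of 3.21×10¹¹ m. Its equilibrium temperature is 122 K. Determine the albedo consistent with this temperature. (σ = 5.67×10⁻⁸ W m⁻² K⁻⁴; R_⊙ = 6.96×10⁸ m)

A ≈ 0.28

R_⋆ = 0.910 × 6.96×10⁸ = 6.33×10⁸ m.
L = 4πR_⋆²σT_⋆⁴ = 4π(6.33×10⁸)² × 5.67×10⁻⁸ × (4220)⁴ = 9.06×10²⁵ W.
S = L/(4πd²) = 70.0 W m⁻².
From T_eq⁴ = S(1−A)/(4σ): 1−A = 4σT_eq⁴/S.
1−A = 4 × 5.67×10⁻⁸ × (122)⁴ / 70.0 = 0.718.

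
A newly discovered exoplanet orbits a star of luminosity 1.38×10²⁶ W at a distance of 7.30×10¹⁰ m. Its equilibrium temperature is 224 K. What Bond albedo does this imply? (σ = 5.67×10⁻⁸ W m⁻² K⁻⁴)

Flux: S = L/(4πd²) = 1.38×10²⁶/(4π×(7.30×10¹⁰)²) = 2060 W m⁻².
From T_eq⁴ = S(1−A)/(4σ): 1−A = 4σT_eq⁴/S.
1−A = 4 × 5.67×10⁻⁸ × (224)⁴ / 2060 = 0.277.

A ≈ 0.72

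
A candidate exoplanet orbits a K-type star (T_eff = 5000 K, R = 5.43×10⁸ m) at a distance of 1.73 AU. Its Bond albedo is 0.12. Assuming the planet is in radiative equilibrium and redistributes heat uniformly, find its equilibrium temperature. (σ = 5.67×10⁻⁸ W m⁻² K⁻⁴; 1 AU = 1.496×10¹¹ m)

T_eq ≈ 157 K

d = 1.73 AU = 2.59×10¹¹ m.
L = 4πR_⋆²σT_⋆⁴ = 4π(5.43×10⁸)² × 5.67×10⁻⁸ × (5000)⁴ = 1.31×10²⁶ W.
S = L/(4πd²) = 156 W m⁻².
Energy balance: absorbed = emitted ⇒ πR²·S(1−A) = 4πR²·σT_eq⁴, so T_eq⁴ = S(1−A)/(4σ).
T_eq = [156 × 0.88 / (4 × 5.67×10⁻⁸)]^(1/4) = (6.05×10⁸)^(1/4) = 157 K.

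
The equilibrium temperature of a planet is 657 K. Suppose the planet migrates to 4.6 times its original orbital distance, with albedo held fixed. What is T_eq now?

T_eq ∝ L^(1/4) · d^(−1/2).
T′ = 657 / 4.6^(1/2) = 306 K.

T_eq ≈ 306 K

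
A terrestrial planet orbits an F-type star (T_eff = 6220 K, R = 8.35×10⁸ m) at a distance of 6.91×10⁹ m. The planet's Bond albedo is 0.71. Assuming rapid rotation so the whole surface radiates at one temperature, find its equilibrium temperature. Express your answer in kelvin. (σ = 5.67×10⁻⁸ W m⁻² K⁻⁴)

L = 4πR_⋆²σT_⋆⁴ = 4π(8.35×10⁸)² × 5.67×10⁻⁸ × (6220)⁴ = 7.44×10²⁶ W.
S = L/(4πd²) = 1.24×10⁶ W m⁻².
Energy balance: absorbed = emitted ⇒ πR²·S(1−A) = 4πR²·σT_eq⁴, so T_eq⁴ = S(1−A)/(4σ).
T_eq = [1.24×10⁶ × 0.29 / (4 × 5.67×10⁻⁸)]^(1/4) = (1.58×10¹²)^(1/4) = 1120 K.

T_eq ≈ 1120 K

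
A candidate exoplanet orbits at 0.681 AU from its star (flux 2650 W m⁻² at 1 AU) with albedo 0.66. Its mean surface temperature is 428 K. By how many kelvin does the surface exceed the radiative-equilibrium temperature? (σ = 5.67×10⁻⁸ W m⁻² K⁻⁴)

ΔT ≈ 123.8 K

S = 2650/0.681² = 5714 W m⁻².
T_eq = [S(1−A)/(4σ)]^(1/4) = [5714×0.34/(4×5.67×10⁻⁸)]^(1/4) = 304.2 K.
ΔT = T_surf − T_eq = 428 − 304.2.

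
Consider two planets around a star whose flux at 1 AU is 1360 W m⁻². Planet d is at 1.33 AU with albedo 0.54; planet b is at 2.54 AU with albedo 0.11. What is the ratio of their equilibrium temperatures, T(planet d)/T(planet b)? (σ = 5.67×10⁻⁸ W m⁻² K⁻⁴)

T₁/T₂ ≈ 1.172

T_eq = [S₀(1−A)/(4σd²)]^(1/4), so T ∝ (1−A)^(1/4) / √d.
T₁ = [1360×0.46/(4×5.67×10⁻⁸×1.33²)]^(1/4) = 198.72 K.
T₂ = [1360×0.89/(4×5.67×10⁻⁸×2.54²)]^(1/4) = 169.59 K.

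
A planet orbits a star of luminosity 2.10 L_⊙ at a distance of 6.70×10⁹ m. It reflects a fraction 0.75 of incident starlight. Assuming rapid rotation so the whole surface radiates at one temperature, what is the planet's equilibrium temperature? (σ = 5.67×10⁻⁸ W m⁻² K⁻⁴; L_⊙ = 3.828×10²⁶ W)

L = 2.10 × 3.828×10²⁶ = 8.04×10²⁶ W.
Flux: S = L/(4πd²) = 8.04×10²⁶/(4π×(6.70×10⁹)²) = 1.43×10⁶ W m⁻².
Energy balance: absorbed = emitted ⇒ πR²·S(1−A) = 4πR²·σT_eq⁴, so T_eq⁴ = S(1−A)/(4σ).
T_eq = [1.43×10⁶ × 0.25 / (4 × 5.67×10⁻⁸)]^(1/4) = (1.57×10¹²)^(1/4) = 1120 K.

T_eq ≈ 1120 K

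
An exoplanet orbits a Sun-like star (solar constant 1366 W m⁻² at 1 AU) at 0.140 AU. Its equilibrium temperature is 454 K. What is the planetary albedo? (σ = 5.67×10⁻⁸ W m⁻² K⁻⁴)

Flux at 0.140 AU: S = 1366/0.140² = 6.97×10⁴ W m⁻².
From T_eq⁴ = S(1−A)/(4σ): 1−A = 4σT_eq⁴/S.
1−A = 4 × 5.67×10⁻⁸ × (454)⁴ / 6.97×10⁴ = 0.138.

A ≈ 0.86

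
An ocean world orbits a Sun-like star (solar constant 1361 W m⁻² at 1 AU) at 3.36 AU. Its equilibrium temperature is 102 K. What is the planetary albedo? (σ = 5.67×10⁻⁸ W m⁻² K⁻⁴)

A ≈ 0.80

Flux at 3.36 AU: S = 1361/3.36² = 121 W m⁻².
From T_eq⁴ = S(1−A)/(4σ): 1−A = 4σT_eq⁴/S.
1−A = 4 × 5.67×10⁻⁸ × (102)⁴ / 121 = 0.204.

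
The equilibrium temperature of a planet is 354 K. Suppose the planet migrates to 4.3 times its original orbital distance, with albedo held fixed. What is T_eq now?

T_eq ≈ 171 K

T_eq ∝ L^(1/4) · d^(−1/2).
T′ = 354 / 4.3^(1/2) = 171 K.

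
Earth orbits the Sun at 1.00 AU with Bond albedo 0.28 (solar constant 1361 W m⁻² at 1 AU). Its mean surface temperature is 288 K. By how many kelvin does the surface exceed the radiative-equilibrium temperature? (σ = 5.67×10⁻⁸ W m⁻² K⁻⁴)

S = 1361/1.00² = 1361 W m⁻².
T_eq = [S(1−A)/(4σ)]^(1/4) = [1361×0.72/(4×5.67×10⁻⁸)]^(1/4) = 256.4 K.
ΔT = T_surf − T_eq = 288 − 256.4.

ΔT ≈ 31.6 K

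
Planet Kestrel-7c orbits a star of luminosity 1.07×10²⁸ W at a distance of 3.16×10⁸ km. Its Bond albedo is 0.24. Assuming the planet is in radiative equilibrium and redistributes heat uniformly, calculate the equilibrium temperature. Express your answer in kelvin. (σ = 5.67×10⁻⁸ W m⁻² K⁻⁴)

d = 3.16×10⁸ km = 3.16×10¹¹ m.
Flux: S = L/(4πd²) = 1.07×10²⁸/(4π×(3.16×10¹¹)²) = 8530 W m⁻².
Energy balance: absorbed = emitted ⇒ πR²·S(1−A) = 4πR²·σT_eq⁴, so T_eq⁴ = S(1−A)/(4σ).
T_eq = [8530 × 0.76 / (4 × 5.67×10⁻⁸)]^(1/4) = (2.86×10¹⁰)^(1/4) = 411 K.

T_eq ≈ 411 K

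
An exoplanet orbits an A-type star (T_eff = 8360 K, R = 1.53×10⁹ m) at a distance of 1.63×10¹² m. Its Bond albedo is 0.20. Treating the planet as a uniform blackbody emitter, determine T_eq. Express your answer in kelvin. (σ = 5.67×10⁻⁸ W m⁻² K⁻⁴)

L = 4πR_⋆²σT_⋆⁴ = 4π(1.53×10⁹)² × 5.67×10⁻⁸ × (8360)⁴ = 8.15×10²⁷ W.
S = L/(4πd²) = 244 W m⁻².
Energy balance: absorbed = emitted ⇒ πR²·S(1−A) = 4πR²·σT_eq⁴, so T_eq⁴ = S(1−A)/(4σ).
T_eq = [244 × 0.80 / (4 × 5.67×10⁻⁸)]^(1/4) = (8.61×10⁸)^(1/4) = 171 K.

T_eq ≈ 171 K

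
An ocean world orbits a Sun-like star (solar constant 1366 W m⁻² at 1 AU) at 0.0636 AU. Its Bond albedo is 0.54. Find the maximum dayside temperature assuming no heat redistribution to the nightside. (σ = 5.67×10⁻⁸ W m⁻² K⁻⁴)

Flux at 0.0636 AU: S = 1366/0.0636² = 3.38×10⁵ W m⁻².
With no redistribution each surface element balances locally: S(1−A) = σT⁴.
T = [3.38×10⁵ × 0.46 / 5.67×10⁻⁸]^(1/4) = (2.74×10¹²)^(1/4) = 1290 K.

T_ss ≈ 1290 K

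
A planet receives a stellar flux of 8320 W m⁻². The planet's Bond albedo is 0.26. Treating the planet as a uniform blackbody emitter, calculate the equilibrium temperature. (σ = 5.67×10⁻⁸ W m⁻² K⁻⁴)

Energy balance: absorbed = emitted ⇒ πR²·S(1−A) = 4πR²·σT_eq⁴, so T_eq⁴ = S(1−A)/(4σ).
T_eq = [8320 × 0.74 / (4 × 5.67×10⁻⁸)]^(1/4) = (2.71×10¹⁰)^(1/4) = 406 K.

T_eq ≈ 406 K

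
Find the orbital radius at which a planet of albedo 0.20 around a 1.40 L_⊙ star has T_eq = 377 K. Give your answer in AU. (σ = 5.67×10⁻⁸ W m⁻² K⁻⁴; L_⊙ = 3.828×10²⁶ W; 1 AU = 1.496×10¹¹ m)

d ≈ 0.577 AU

L = 1.40 × 3.828×10²⁶ = 5.36×10²⁶ W.
From T_eq⁴ = L(1−A)/(16πσd²): d = √[L(1−A)/(16πσT_eq⁴)].
d = √[5.36×10²⁶ × 0.80 / (16π × 5.67×10⁻⁸ × (377)⁴)] = 8.63×10¹⁰ m = 0.577 AU.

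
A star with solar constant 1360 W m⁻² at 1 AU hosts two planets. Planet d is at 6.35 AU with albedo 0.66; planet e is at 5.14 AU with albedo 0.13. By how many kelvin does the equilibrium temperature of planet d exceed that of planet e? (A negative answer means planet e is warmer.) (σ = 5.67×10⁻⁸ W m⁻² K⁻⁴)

ΔT ≈ -34.2 K

T_eq = [S₀(1−A)/(4σd²)]^(1/4), so T ∝ (1−A)^(1/4) / √d.
T₁ = [1360×0.34/(4×5.67×10⁻⁸×6.35²)]^(1/4) = 84.33 K.
T₂ = [1360×0.87/(4×5.67×10⁻⁸×5.14²)]^(1/4) = 118.54 K.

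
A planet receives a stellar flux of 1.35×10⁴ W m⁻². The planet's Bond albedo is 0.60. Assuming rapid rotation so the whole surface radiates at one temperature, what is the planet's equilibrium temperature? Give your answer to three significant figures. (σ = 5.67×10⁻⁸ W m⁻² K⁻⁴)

Energy balance: absorbed = emitted ⇒ πR²·S(1−A) = 4πR²·σT_eq⁴, so T_eq⁴ = S(1−A)/(4σ).
T_eq = [1.35×10⁴ × 0.40 / (4 × 5.67×10⁻⁸)]^(1/4) = (2.38×10¹⁰)^(1/4) = 393 K.

T_eq ≈ 393 K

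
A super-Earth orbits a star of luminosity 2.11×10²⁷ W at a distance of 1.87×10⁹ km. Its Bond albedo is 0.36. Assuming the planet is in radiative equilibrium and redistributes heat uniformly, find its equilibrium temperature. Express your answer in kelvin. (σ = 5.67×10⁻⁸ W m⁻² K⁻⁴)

d = 1.87×10⁹ km = 1.87×10¹² m.
Flux: S = L/(4πd²) = 2.11×10²⁷/(4π×(1.87×10¹²)²) = 48.0 W m⁻².
Energy balance: absorbed = emitted ⇒ πR²·S(1−A) = 4πR²·σT_eq⁴, so T_eq⁴ = S(1−A)/(4σ).
T_eq = [48.0 × 0.64 / (4 × 5.67×10⁻⁸)]^(1/4) = (1.35×10⁸)^(1/4) = 108 K.

T_eq ≈ 108 K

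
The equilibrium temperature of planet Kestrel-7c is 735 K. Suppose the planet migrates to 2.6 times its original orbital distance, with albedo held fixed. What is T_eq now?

T_eq ∝ L^(1/4) · d^(−1/2).
T′ = 735 / 2.6^(1/2) = 456 K.

T_eq ≈ 456 K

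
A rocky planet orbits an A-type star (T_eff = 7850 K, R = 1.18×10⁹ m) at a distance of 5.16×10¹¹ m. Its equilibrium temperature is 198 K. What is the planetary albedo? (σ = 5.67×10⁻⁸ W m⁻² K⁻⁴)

A ≈ 0.69

L = 4πR_⋆²σT_⋆⁴ = 4π(1.18×10⁹)² × 5.67×10⁻⁸ × (7850)⁴ = 3.77×10²⁷ W.
S = L/(4πd²) = 1130 W m⁻².
From T_eq⁴ = S(1−A)/(4σ): 1−A = 4σT_eq⁴/S.
1−A = 4 × 5.67×10⁻⁸ × (198)⁴ / 1130 = 0.310.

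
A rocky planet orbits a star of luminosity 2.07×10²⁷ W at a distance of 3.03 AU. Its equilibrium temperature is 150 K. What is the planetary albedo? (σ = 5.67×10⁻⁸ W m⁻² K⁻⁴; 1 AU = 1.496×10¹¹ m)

d = 3.03 AU = 4.53×10¹¹ m.
Flux: S = L/(4πd²) = 2.07×10²⁷/(4π×(4.53×10¹¹)²) = 802 W m⁻².
From T_eq⁴ = S(1−A)/(4σ): 1−A = 4σT_eq⁴/S.
1−A = 4 × 5.67×10⁻⁸ × (150)⁴ / 802 = 0.143.

A ≈ 0.86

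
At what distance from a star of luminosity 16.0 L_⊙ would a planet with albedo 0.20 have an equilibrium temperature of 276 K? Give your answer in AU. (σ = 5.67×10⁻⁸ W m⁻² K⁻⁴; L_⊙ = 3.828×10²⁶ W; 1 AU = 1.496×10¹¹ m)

L = 16.0 × 3.828×10²⁶ = 6.12×10²⁷ W.
From T_eq⁴ = L(1−A)/(16πσd²): d = √[L(1−A)/(16πσT_eq⁴)].
d = √[6.12×10²⁷ × 0.80 / (16π × 5.67×10⁻⁸ × (276)⁴)] = 5.44×10¹¹ m = 3.64 AU.

d ≈ 3.64 AU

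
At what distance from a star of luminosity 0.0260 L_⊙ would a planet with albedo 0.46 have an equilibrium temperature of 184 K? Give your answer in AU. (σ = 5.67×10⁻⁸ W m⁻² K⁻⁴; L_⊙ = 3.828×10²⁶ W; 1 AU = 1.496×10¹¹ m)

L = 0.0260 × 3.828×10²⁶ = 9.95×10²⁴ W.
From T_eq⁴ = L(1−A)/(16πσd²): d = √[L(1−A)/(16πσT_eq⁴)].
d = √[9.95×10²⁴ × 0.54 / (16π × 5.67×10⁻⁸ × (184)⁴)] = 4.06×10¹⁰ m = 0.271 AU.

d ≈ 0.271 AU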